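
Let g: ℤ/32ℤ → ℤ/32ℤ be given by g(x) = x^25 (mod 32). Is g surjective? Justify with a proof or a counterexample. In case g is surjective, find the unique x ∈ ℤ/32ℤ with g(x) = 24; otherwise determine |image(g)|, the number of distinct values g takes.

17

g(0) = 0^25 = 0.
g(2): Repeated squaring mod 32: 2^1 ≡ 2, 2^2 ≡ 2² = 4, 2^4 ≡ 4² = 16, 2^8 ≡ 16² = 256 ≡ 0, 2^16 ≡ 0² = 0. Since 25 = 16 + 8 + 1, 2^25 ≡ 0·0·2: 0·0 = 0, then 0·2 = 0. So 2^25 ≡ 0 (mod 32).
So g(0) = g(2) = 0 while 0 ≠ 2, so g is not injective.
A non-injective map from the 32-element set ℤ/32ℤ to itself takes at most 31 distinct values, so it cannot be surjective. Hence g is not surjective.
Since g is not surjective, we determine |image(g)|. Computing x^25 mod 32 for each x (by repeated squaring, reducing mod 32 at every step), the values g(0), g(1), …, g(31) are: 0, 1, 0, 3, 0, 5, 0, 7, 0, 9, 0, 11, 0, 13, 0, 15, 0, 17, 0, 19, 0, 21, 0, 23, 0, 25, 0, 27, 0, 29, 0, 31.
The distinct values are {0, 1, 3, 5, 7, 9, 11, 13, 15, 17, 19, 21, 23, 25, 27, 29, 31}; there are 17 of them.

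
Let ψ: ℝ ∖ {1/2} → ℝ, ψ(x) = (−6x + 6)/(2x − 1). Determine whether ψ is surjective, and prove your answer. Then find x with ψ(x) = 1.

7/8

If ψ(x) = −3, cross-multiplying gives 2(−6x + 6) = −6(2x − 1), which simplifies to 12 = 6 — false.  So −3 has no preimage and ψ is not surjective.
Solving ψ(x) = 1: cross-multiplying gives −6x + 6 = 1(2x − 1), which rearranges to −8x = −7, so x = 7/8.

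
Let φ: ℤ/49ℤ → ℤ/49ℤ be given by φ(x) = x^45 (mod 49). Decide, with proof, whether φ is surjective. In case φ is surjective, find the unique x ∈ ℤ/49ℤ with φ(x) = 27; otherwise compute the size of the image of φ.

φ(3): Repeated squaring mod 49: 3^1 ≡ 3, 3^2 ≡ 3² = 9, 3^4 ≡ 9² = 81 ≡ 32, 3^8 ≡ 32² = 1024 ≡ 44, 3^16 ≡ 44² = 1936 ≡ 25, 3^32 ≡ 25² = 625 ≡ 37. Since 45 = 32 + 8 + 4 + 1, 3^45 ≡ 37·44·32·3: 37·44 = 1628 ≡ 11, then 11·32 = 352 ≡ 9, then 9·3 = 27. So 3^45 ≡ 27 (mod 49).
φ(5): Repeated squaring mod 49: 5^1 ≡ 5, 5^2 ≡ 5² = 25, 5^4 ≡ 25² = 625 ≡ 37, 5^8 ≡ 37² = 1369 ≡ 46, 5^16 ≡ 46² = 2116 ≡ 9, 5^32 ≡ 9² = 81 ≡ 32. Since 45 = 32 + 8 + 4 + 1, 5^45 ≡ 32·46·37·5: 32·46 = 1472 ≡ 2, then 2·37 = 74 ≡ 25, then 25·5 = 125 ≡ 27. So 5^45 ≡ 27 (mod 49).
So φ(3) = φ(5) = 27 while 3 ≠ 5, thus φ is not injective.
A non-injective map from the 49-element set ℤ/49ℤ to itself takes at most 48 distinct values, so it cannot be surjective. Thus φ is not surjective.
Since φ is not surjective, we determine |image(φ)|. Computing x^45 mod 49 for each x (by repeated squaring, reducing mod 49 at every step), the values φ(0), φ(1), …, φ(48) are: 0, 1, 8, 27, 15, 27, 20, 0, 22, 43, 20, 8, 13, 41, 0, 43, 29, 13, 1, 48, 13, 0, 15, 15, 6, 43, 34, 34, 0, 36, 1, 48, 36, 20, 6, 0, 8, 36, 41, 29, 6, 27, 0, 29, 22, 34, 22, 41, 48.
The distinct values are {0, 1, 6, 8, 13, 15, 20, 22, 27, 29, 34, 36, 41, 43, 48}; there are 15 of them.

15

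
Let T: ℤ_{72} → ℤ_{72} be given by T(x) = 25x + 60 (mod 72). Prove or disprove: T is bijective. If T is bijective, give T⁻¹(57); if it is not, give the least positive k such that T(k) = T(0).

69

If T(s) = T(t), then 25s ≡ 25t (mod 72). Because gcd(25, 72) = 1, we may cancel 25 to get s ≡ t (mod 72).
We now compute 25⁻¹ mod 72 explicitly. Euclid's algorithm: 72 = 2·25 + 22, 25 = 1·22 + 3, 22 = 7·3 + 1; back-substituting gives 1 = 49·25 − 17·72, so 25⁻¹ ≡ 49 (mod 72).
For any y ∈ ℤ_{72}, x = 49(y − 60) mod 72 satisfies T(x) = 25·49(y − 60) + 60 ≡ y (since 25·49 ≡ 1 mod 72). So every y has a preimage.
So T is bijective.
Since T is bijective, we compute T⁻¹(57): solve 25x + 60 ≡ 57 (mod 72), i.e. 25x ≡ 69 (mod 72).
Multiplying by 25⁻¹ = 49 gives x ≡ 49·69 = 3381 = 46·72 + 69 ≡ 69 (mod 72).
Check: T(69) = 25·69 + 60 = 1785 = 24·72 + 57 ≡ 57 (mod 72).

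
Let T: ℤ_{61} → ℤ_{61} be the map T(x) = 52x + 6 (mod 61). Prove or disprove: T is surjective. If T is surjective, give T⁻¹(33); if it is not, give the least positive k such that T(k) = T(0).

58

Since gcd(52, 61) = 1, 52 is invertible modulo 61. Euclid's algorithm: 61 = 1·52 + 9, 52 = 5·9 + 7, 9 = 1·7 + 2, 7 = 3·2 + 1; back-substituting gives 1 = 27·52 − 23·61, so 52⁻¹ ≡ 27 (mod 61).
Then y ↦ 27(y − 6) is a two-sided inverse to T, so every y ∈ ℤ_{61} has a preimage.
Thus T is surjective.
Since T is surjective, we find T⁻¹(33): we need 52x ≡ 33 − 6 ≡ 27 (mod 61). Using 52⁻¹ = 27: x ≡ 27·27 = 729 = 11·61 + 58, so x = 58.
Check: T(58) = 52·58 + 6 = 3022 = 49·61 + 33 ≡ 33 (mod 61).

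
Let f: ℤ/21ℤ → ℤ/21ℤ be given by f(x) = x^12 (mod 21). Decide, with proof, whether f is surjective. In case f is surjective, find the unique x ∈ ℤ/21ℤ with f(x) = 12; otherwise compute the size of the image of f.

f(1) = 1^12 = 1.
f(2): Repeated squaring mod 21: 2^1 ≡ 2, 2^2 ≡ 2² = 4, 2^4 ≡ 4² = 16, 2^8 ≡ 16² = 256 ≡ 4. Since 12 = 8 + 4, 2^12 ≡ 4·16: 4·16 = 64 ≡ 1. So 2^12 ≡ 1 (mod 21).
So f(1) = f(2) = 1 while 1 ≠ 2, thus f is not injective.
A non-injective map from the 21-element set ℤ/21ℤ to itself takes at most 20 distinct values, so it cannot be surjective. Thus f is not surjective.
Since f is not surjective, we determine |image(f)|. Computing x^12 mod 21 for each x (by repeated squaring, reducing mod 21 at every step), the values f(0), f(1), …, f(20) are: 0, 1, 1, 15, 1, 1, 15, 7, 1, 15, 1, 1, 15, 1, 7, 15, 1, 1, 15, 1, 1.
The distinct values are {0, 1, 7, 15}; there are 4 of them.

4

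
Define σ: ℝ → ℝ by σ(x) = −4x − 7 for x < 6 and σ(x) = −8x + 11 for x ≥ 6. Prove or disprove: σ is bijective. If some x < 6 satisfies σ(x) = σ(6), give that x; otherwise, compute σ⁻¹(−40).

51/8

Both pieces are strictly decreasing (slopes −4 and −8), so each is injective on its own interval.
The left piece maps (−∞, 6) onto (−31, ∞); the right piece maps [6, ∞) onto (−∞, −37].
The images leave a gap (−31 has no preimage), so σ is not surjective, hence not bijective.
Because the two images are disjoint, no x < 6 has σ(x) = σ(6), so we compute σ⁻¹(−40): −40 lies in (−∞, −37], so solve −8x + 11 = −40: x = (−40 − 11)/(−8) = 51/8.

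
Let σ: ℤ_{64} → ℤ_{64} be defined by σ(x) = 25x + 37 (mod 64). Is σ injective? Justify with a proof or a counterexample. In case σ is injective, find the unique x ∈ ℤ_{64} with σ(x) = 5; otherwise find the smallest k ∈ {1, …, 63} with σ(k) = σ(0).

32

Suppose σ(u) = σ(v) in ℤ_{64}. Then 25u + 37 ≡ 25v + 37 (mod 64), thus 25(u − v) ≡ 0 (mod 64).
Since gcd(25, 64) = 1, 25 is invertible modulo 64, thus u − v ≡ 0 (mod 64), i.e. u = v.
Therefore σ is injective.
We now compute 25⁻¹ mod 64 explicitly. Euclid's algorithm: 64 = 2·25 + 14, 25 = 1·14 + 11, 14 = 1·11 + 3, 11 = 3·3 + 2, 3 = 1·2 + 1; back-substituting gives 1 = 41·25 − 16·64, so 25⁻¹ ≡ 41 (mod 64).
Since σ is injective, we find σ⁻¹(5): we need 25x ≡ 5 − 37 ≡ 32 (mod 64). Using 25⁻¹ = 41: x ≡ 41·32 = 1312 = 20·64 + 32, so x = 32.
Check: σ(32) = 25·32 + 37 = 837 = 13·64 + 5 ≡ 5 (mod 64).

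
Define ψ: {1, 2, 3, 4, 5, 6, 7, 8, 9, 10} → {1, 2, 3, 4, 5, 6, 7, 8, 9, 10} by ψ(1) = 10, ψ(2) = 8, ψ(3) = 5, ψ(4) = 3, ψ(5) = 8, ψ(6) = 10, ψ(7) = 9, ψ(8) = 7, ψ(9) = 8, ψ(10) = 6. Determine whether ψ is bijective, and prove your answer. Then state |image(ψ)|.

7

ψ(2) = 8 = ψ(5) with 2 ≠ 5, so ψ is not injective, hence not bijective.
The image of ψ is {3, 5, 6, 7, 8, 9, 10}, which has 7 elements.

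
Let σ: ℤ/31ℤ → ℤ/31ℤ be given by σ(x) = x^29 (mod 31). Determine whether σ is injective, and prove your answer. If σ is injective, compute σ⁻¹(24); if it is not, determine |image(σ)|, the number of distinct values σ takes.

22

Since 31 is prime, the nonzero elements of ℤ/31ℤ form a cyclic group of order 30.
As gcd(29, 30) = 1, raising to the 29th power is a bijection on this group: if a^29 ≡ b^29 then (ab^{−1})^29 = 1, and the only element of order dividing gcd(29, 30) = 1 is 1, so a = b.
With σ(0) = 0 this makes σ injective on all of ℤ/31ℤ, hence bijective (finite equal-size domain and codomain). In particular σ is injective.
Since σ is injective, we find the preimage of 24. The inverse of x ↦ x^29 on (ℤ/31ℤ)^× is x ↦ x^29, because 29·29 = 841 = 28·30 + 1 ≡ 1 (mod 30) and x^{30} = 1 for x ≠ 0 (Fermat). So σ⁻¹(24) = 24^29 mod 31.
Repeated squaring mod 31: 24^1 ≡ 24, 24^2 ≡ 24² = 576 ≡ 18, 24^4 ≡ 18² = 324 ≡ 14, 24^8 ≡ 14² = 196 ≡ 10, 24^16 ≡ 10² = 100 ≡ 7. Since 29 = 16 + 8 + 4 + 1, 24^29 ≡ 7·10·14·24: 7·10 = 70 ≡ 8, then 8·14 = 112 ≡ 19, then 19·24 = 456 ≡ 22. So 24^29 ≡ 22 (mod 31).
Hence σ⁻¹(24) = 22.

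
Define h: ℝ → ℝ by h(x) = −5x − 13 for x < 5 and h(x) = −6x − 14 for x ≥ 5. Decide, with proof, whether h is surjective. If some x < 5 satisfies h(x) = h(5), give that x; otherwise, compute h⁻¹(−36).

Both pieces are strictly decreasing (slopes −5 and −6), so each is injective on its own interval.
The left piece maps (−∞, 5) onto (−38, ∞); the right piece maps [5, ∞) onto (−∞, −44].
The union (−38, ∞) ∪ (−∞, −44] omits the interval between −38 and −44; in particular −38 has no preimage. So h is not surjective.
Because the two images are disjoint, no x < 5 has h(x) = h(5), so we compute h⁻¹(−36): −36 lies in (−38, ∞), so solve −5x − 13 = −36: x = (−36 + 13)/(−5) = 23/5.

23/5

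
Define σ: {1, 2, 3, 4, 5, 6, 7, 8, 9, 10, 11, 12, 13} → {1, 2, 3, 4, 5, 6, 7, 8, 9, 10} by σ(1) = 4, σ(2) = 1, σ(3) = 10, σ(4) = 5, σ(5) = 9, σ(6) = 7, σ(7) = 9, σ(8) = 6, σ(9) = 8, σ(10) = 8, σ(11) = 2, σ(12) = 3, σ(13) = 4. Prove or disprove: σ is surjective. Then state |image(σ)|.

Every element of the codomain has a preimage: 1 = σ(2), 2 = σ(11), 3 = σ(12), 4 = σ(1), 5 = σ(4), 6 = σ(8), 7 = σ(6), 8 = σ(9), 9 = σ(5), 10 = σ(3).
So σ is surjective.
The image of σ is {1, 2, 3, 4, 5, 6, 7, 8, 9, 10}, which has 10 elements.

10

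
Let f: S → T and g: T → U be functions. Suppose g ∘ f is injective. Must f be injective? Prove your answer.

Suppose f(u) = f(v). Applying g: (g ∘ f)(u) = (g ∘ f)(v). Since g ∘ f is injective, u = v. Thus f is injective.

injective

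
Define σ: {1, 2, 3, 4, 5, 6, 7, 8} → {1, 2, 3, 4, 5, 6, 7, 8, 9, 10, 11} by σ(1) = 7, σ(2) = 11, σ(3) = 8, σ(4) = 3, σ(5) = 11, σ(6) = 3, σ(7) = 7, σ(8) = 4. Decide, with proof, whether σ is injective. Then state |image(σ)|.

σ(2) = 11 = σ(5) with 2 ≠ 5, so σ is not injective.
The image of σ is {3, 4, 7, 8, 11}, which has 5 elements.

5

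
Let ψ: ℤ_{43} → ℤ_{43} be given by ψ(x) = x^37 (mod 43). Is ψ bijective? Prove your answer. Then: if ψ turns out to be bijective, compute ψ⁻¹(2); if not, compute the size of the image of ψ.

27

Since 43 is prime, the nonzero elements of ℤ_{43} form a cyclic group of order 42.
As gcd(37, 42) = 1, raising to the 37th power is a bijection on this group: if x_1^37 ≡ x_2^37 then (x_1x_2^{−1})^37 = 1, and the only element of order dividing gcd(37, 42) = 1 is 1, so x_1 = x_2.
With ψ(0) = 0 this makes ψ injective on all of ℤ_{43}, hence bijective (finite equal-size domain and codomain). In particular ψ is bijective.
Since ψ is bijective, we find the preimage of 2. The inverse of x ↦ x^37 on (ℤ_{43})^× is x ↦ x^25, because 37·25 = 925 = 22·42 + 1 ≡ 1 (mod 42) and x^{42} = 1 for x ≠ 0 (Fermat). So ψ⁻¹(2) = 2^25 mod 43.
Repeated squaring mod 43: 2^1 ≡ 2, 2^2 ≡ 2² = 4, 2^4 ≡ 4² = 16, 2^8 ≡ 16² = 256 ≡ 41, 2^16 ≡ 41² = 1681 ≡ 4. Since 25 = 16 + 8 + 1, 2^25 ≡ 4·41·2: 4·41 = 164 ≡ 35, then 35·2 = 70 ≡ 27. So 2^25 ≡ 27 (mod 43).
Hence ψ⁻¹(2) = 27.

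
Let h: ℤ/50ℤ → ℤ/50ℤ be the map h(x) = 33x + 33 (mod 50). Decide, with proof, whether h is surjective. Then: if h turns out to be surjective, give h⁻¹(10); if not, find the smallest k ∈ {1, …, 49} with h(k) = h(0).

19

Since gcd(33, 50) = 1, 33 is invertible modulo 50. Euclid's algorithm: 50 = 1·33 + 17, 33 = 1·17 + 16, 17 = 1·16 + 1; back-substituting gives 1 = 47·33 − 31·50, so 33⁻¹ ≡ 47 (mod 50).
For any y ∈ ℤ/50ℤ, x = 47(y − 33) mod 50 satisfies h(x) = 33·47(y − 33) + 33 ≡ y (since 33·47 ≡ 1 mod 50). So every y has a preimage.
Therefore h is surjective.
Since h is surjective, we find h⁻¹(10): we need 33x ≡ 10 − 33 ≡ 27 (mod 50). Using 33⁻¹ = 47: x ≡ 47·27 = 1269 = 25·50 + 19, so x = 19.
Check: h(19) = 33·19 + 33 = 660 = 13·50 + 10 ≡ 10 (mod 50).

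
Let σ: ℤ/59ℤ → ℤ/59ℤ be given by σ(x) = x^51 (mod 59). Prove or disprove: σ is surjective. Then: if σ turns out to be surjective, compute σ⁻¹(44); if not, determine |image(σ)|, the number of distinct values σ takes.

Since 59 is prime, the nonzero elements of ℤ/59ℤ form a cyclic group of order 58.
As gcd(51, 58) = 1, raising to the 51st power is a bijection on this group: if a^51 ≡ b^51 then (ab^{−1})^51 = 1, and the only element of order dividing gcd(51, 58) = 1 is 1, so a = b.
With σ(0) = 0 this makes σ injective on all of ℤ/59ℤ, hence bijective (finite equal-size domain and codomain). In particular σ is surjective.
Since σ is surjective, we find the preimage of 44. The inverse of x ↦ x^51 on (ℤ/59ℤ)^× is x ↦ x^33, because 51·33 = 1683 = 29·58 + 1 ≡ 1 (mod 58) and x^{58} = 1 for x ≠ 0 (Fermat). So σ⁻¹(44) = 44^33 mod 59.
Repeated squaring mod 59: 44^1 ≡ 44, 44^2 ≡ 44² = 1936 ≡ 48, 44^4 ≡ 48² = 2304 ≡ 3, 44^8 ≡ 3² = 9, 44^16 ≡ 9² = 81 ≡ 22, 44^32 ≡ 22² = 484 ≡ 12. Since 33 = 32 + 1, 44^33 ≡ 12·44: 12·44 = 528 ≡ 56. So 44^33 ≡ 56 (mod 59).
Hence σ⁻¹(44) = 56.

56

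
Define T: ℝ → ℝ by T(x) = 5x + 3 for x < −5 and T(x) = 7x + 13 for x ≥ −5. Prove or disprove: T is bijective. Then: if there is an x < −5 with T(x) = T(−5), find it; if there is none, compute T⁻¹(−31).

Both pieces are strictly increasing (slopes 5 and 7), so each is injective on its own interval.
The left piece maps (−∞, −5) onto (−∞, −22); the right piece maps [−5, ∞) onto [−22, ∞).
Since −22 = −22, the images partition ℝ: T is injective and surjective, hence bijective.
Because the two images are disjoint, no x < −5 has T(x) = T(−5), so we compute T⁻¹(−31): −31 lies in (−∞, −22), so solve 5x + 3 = −31: x = (−31 − 3)/5 = −34/5.

-34/5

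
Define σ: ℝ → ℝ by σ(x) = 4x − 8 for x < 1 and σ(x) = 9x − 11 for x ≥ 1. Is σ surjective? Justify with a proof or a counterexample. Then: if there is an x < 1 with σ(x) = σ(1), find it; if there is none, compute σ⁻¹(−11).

Both pieces are strictly increasing (slopes 4 and 9), so each is injective on its own interval.
The left piece maps (−∞, 1) onto (−∞, −4); the right piece maps [1, ∞) onto [−2, ∞).
The union (−∞, −4) ∪ [−2, ∞) omits the interval between −4 and −2; in particular −4 has no preimage. So σ is not surjective.
Because the two images are disjoint, no x < 1 has σ(x) = σ(1), so we compute σ⁻¹(−11): −11 lies in (−∞, −4), so solve 4x − 8 = −11: x = (−11 + 8)/4 = −3/4.

-3/4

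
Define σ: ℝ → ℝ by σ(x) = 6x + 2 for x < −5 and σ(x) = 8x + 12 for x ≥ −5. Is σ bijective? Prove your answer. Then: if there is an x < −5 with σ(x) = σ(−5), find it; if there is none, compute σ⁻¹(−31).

Both pieces are strictly increasing (slopes 6 and 8), so each is injective on its own interval.
The left piece maps (−∞, −5) onto (−∞, −28); the right piece maps [−5, ∞) onto [−28, ∞).
Since −28 = −28, the images partition ℝ: σ is injective and surjective, hence bijective.
Because the two images are disjoint, no x < −5 has σ(x) = σ(−5), so we compute σ⁻¹(−31): −31 lies in (−∞, −28), so solve 6x + 2 = −31: x = (−31 − 2)/6 = −11/2.

-11/2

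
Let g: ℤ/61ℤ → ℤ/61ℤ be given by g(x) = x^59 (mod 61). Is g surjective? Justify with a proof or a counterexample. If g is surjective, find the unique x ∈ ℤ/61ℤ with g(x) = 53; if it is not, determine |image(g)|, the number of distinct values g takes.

38

Since 61 is prime, the nonzero elements of ℤ/61ℤ form a cyclic group of order 60.
As gcd(59, 60) = 1, raising to the 59th power is a bijection on this group: if a^59 ≡ b^59 then (ab^{−1})^59 = 1, and the only element of order dividing gcd(59, 60) = 1 is 1, so a = b.
With g(0) = 0 this makes g injective on all of ℤ/61ℤ, hence bijective (finite equal-size domain and codomain). In particular g is surjective.
Since g is surjective, we find the preimage of 53. The inverse of x ↦ x^59 on (ℤ/61ℤ)^× is x ↦ x^59, because 59·59 = 3481 = 58·60 + 1 ≡ 1 (mod 60) and x^{60} = 1 for x ≠ 0 (Fermat). So g⁻¹(53) = 53^59 mod 61.
Repeated squaring mod 61: 53^1 ≡ 53, 53^2 ≡ 53² = 2809 ≡ 3, 53^4 ≡ 3² = 9, 53^8 ≡ 9² = 81 ≡ 20, 53^16 ≡ 20² = 400 ≡ 34, 53^32 ≡ 34² = 1156 ≡ 58. Since 59 = 32 + 16 + 8 + 2 + 1, 53^59 ≡ 58·34·20·3·53: 58·34 = 1972 ≡ 20, then 20·20 = 400 ≡ 34, then 34·3 = 102 ≡ 41, then 41·53 = 2173 ≡ 38. So 53^59 ≡ 38 (mod 61).
Hence g⁻¹(53) = 38.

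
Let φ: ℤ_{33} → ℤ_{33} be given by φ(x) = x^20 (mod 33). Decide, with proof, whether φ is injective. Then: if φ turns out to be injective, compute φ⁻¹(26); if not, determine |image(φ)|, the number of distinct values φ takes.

4

φ(1) = 1^20 = 1.
φ(2): Repeated squaring mod 33: 2^1 ≡ 2, 2^2 ≡ 2² = 4, 2^4 ≡ 4² = 16, 2^8 ≡ 16² = 256 ≡ 25, 2^16 ≡ 25² = 625 ≡ 31. Since 20 = 16 + 4, 2^20 ≡ 31·16: 31·16 = 496 ≡ 1. So 2^20 ≡ 1 (mod 33).
So φ(1) = φ(2) = 1 while 1 ≠ 2, so φ is not injective.
Since φ is not injective, we determine |image(φ)|. Computing x^20 mod 33 for each x (by repeated squaring, reducing mod 33 at every step), the values φ(0), φ(1), …, φ(32) are: 0, 1, 1, 12, 1, 1, 12, 1, 1, 12, 1, 22, 12, 1, 1, 12, 1, 1, 12, 1, 1, 12, 22, 1, 12, 1, 1, 12, 1, 1, 12, 1, 1.
The distinct values are {0, 1, 12, 22}; there are 4 of them.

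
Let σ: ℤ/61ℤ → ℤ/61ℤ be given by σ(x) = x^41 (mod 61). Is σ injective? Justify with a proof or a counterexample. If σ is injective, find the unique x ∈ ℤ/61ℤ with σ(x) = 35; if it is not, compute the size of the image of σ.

Since 61 is prime, the nonzero elements of ℤ/61ℤ form a cyclic group of order 60.
As gcd(41, 60) = 1, raising to the 41st power is a bijection on this group: if x_1^41 ≡ x_2^41 then (x_1x_2^{−1})^41 = 1, and the only element of order dividing gcd(41, 60) = 1 is 1, so x_1 = x_2.
With σ(0) = 0 this makes σ injective on all of ℤ/61ℤ, hence bijective (finite equal-size domain and codomain). In particular σ is injective.
Since σ is injective, we find the preimage of 35. The inverse of x ↦ x^41 on (ℤ/61ℤ)^× is x ↦ x^41, because 41·41 = 1681 = 28·60 + 1 ≡ 1 (mod 60) and x^{60} = 1 for x ≠ 0 (Fermat). So σ⁻¹(35) = 35^41 mod 61.
Repeated squaring mod 61: 35^1 ≡ 35, 35^2 ≡ 35² = 1225 ≡ 5, 35^4 ≡ 5² = 25, 35^8 ≡ 25² = 625 ≡ 15, 35^16 ≡ 15² = 225 ≡ 42, 35^32 ≡ 42² = 1764 ≡ 56. Since 41 = 32 + 8 + 1, 35^41 ≡ 56·15·35: 56·15 = 840 ≡ 47, then 47·35 = 1645 ≡ 59. So 35^41 ≡ 59 (mod 61).
Hence σ⁻¹(35) = 59.

59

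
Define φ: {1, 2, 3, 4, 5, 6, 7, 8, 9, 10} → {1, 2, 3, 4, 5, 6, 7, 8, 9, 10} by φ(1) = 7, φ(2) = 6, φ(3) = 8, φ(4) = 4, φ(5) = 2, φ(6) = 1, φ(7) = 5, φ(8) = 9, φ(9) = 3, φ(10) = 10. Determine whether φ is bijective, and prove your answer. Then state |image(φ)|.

10

The values 7, 6, 8, 4, 2, 1, 5, 9, 3, 10 are a permutation of {1, 2, 3, 4, 5, 6, 7, 8, 9, 10}: each element appears exactly once.
So φ is injective and surjective, hence bijective.
The image of φ is {1, 2, 3, 4, 5, 6, 7, 8, 9, 10}, which has 10 elements.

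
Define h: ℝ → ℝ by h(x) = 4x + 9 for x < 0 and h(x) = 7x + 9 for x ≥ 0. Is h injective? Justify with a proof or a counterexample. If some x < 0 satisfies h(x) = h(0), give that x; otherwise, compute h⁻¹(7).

Both pieces are strictly increasing (slopes 4 and 7), so each is injective on its own interval.
The left piece maps (−∞, 0) onto (−∞, 9); the right piece maps [0, ∞) onto [9, ∞).
These images are disjoint, so no value is attained by both pieces. Therefore h is injective.
Because the two images are disjoint, no x < 0 has h(x) = h(0), so we compute h⁻¹(7): 7 lies in (−∞, 9), so solve 4x + 9 = 7: x = (7 − 9)/4 = −1/2.

-1/2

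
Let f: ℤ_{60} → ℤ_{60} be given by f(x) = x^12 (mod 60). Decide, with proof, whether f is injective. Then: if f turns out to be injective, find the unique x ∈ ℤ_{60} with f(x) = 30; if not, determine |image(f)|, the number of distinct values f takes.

8

f(2): Repeated squaring mod 60: 2^1 ≡ 2, 2^2 ≡ 2² = 4, 2^4 ≡ 4² = 16, 2^8 ≡ 16² = 256 ≡ 16. Since 12 = 8 + 4, 2^12 ≡ 16·16: 16·16 = 256 ≡ 16. So 2^12 ≡ 16 (mod 60).
f(4): Repeated squaring mod 60: 4^1 ≡ 4, 4^2 ≡ 4² = 16, 4^4 ≡ 16² = 256 ≡ 16, 4^8 ≡ 16² = 256 ≡ 16. Since 12 = 8 + 4, 4^12 ≡ 16·16: 16·16 = 256 ≡ 16. So 4^12 ≡ 16 (mod 60).
So f(2) = f(4) = 16 while 2 ≠ 4, so f is not injective.
Since f is not injective, we determine |image(f)|. Computing x^12 mod 60 for each x (by repeated squaring, reducing mod 60 at every step), the values f(0), f(1), …, f(59) are: 0, 1, 16, 21, 16, 25, 36, 1, 16, 21, 40, 1, 36, 1, 16, 45, 16, 1, 36, 1, 40, 21, 16, 1, 36, 25, 16, 21, 16, 1, 0, 1, 16, 21, 16, 25, 36, 1, 16, 21, 40, 1, 36, 1, 16, 45, 16, 1, 36, 1, 40, 21, 16, 1, 36, 25, 16, 21, 16, 1.
The distinct values are {0, 1, 16, 21, 25, 36, 40, 45}; there are 8 of them.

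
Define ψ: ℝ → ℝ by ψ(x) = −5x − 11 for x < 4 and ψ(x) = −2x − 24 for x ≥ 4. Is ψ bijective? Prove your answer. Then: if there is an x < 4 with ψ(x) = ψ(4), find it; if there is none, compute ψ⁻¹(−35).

11/2

Both pieces are strictly decreasing (slopes −5 and −2), so each is injective on its own interval.
The left piece maps (−∞, 4) onto (−31, ∞); the right piece maps [4, ∞) onto (−∞, −32].
The images leave a gap (−31 has no preimage), so ψ is not surjective, hence not bijective.
Because the two images are disjoint, no x < 4 has ψ(x) = ψ(4), so we compute ψ⁻¹(−35): −35 lies in (−∞, −32], so solve −2x − 24 = −35: x = (−35 + 24)/(−2) = 11/2.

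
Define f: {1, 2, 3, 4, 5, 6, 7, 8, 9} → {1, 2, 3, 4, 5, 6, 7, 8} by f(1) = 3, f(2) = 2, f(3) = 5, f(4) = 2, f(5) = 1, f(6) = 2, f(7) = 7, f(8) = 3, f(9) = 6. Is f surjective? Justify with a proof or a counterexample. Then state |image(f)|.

6

No element maps to 4, so f is not surjective.
The image of f is {1, 2, 3, 5, 6, 7}, which has 6 elements.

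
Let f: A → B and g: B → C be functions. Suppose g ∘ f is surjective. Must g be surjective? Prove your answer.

Let c ∈ C. Since g ∘ f is surjective, some a ∈ A has g(f(a)) = c. Then b = f(a) ∈ B satisfies g(b) = c. So g is surjective.

surjective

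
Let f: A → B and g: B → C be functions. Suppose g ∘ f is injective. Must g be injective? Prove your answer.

not injective

No. Take A = {1}, B = {1, 2, 3}, C = {1, 2, 3}, f(a) = a for each a ∈ A, and g(b) = 2 if b ∈ {2, 3} else g(b) = b.
Then g ∘ f = f is injective (A ⊂ B and f is the inclusion), but g(2) = g(3) = 2 with 2 ≠ 3, so g is not injective.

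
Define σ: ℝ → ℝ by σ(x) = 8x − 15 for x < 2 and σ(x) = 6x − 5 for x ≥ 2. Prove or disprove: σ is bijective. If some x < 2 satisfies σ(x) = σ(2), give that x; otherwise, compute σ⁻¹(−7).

Both pieces are strictly increasing (slopes 8 and 6), so each is injective on its own interval.
The left piece maps (−∞, 2) onto (−∞, 1); the right piece maps [2, ∞) onto [7, ∞).
The images leave a gap (1 has no preimage), so σ is not surjective, hence not bijective.
Because the two images are disjoint, no x < 2 has σ(x) = σ(2), so we compute σ⁻¹(−7): −7 lies in (−∞, 1), so solve 8x − 15 = −7: x = (−7 + 15)/8 = 1.

1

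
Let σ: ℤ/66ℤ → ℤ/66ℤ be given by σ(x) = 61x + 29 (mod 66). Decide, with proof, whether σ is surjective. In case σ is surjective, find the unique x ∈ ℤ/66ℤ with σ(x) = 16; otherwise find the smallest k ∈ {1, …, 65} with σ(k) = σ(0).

By definition, σ is surjective if every y in the codomain equals σ(x) for some x in the domain.
Since gcd(61, 66) = 1, 61 is invertible modulo 66. Euclid's algorithm: 66 = 1·61 + 5, 61 = 12·5 + 1; back-substituting gives 1 = 13·61 − 12·66, so 61⁻¹ ≡ 13 (mod 66).
Then y ↦ 13(y − 29) is a two-sided inverse to σ, so every y ∈ ℤ/66ℤ has a preimage.
So σ is surjective.
Since σ is surjective, we compute σ⁻¹(16): solve 61x + 29 ≡ 16 (mod 66), i.e. 61x ≡ 53 (mod 66).
Multiplying by 61⁻¹ = 13 gives x ≡ 13·53 = 689 = 10·66 + 29 ≡ 29 (mod 66).
Check: σ(29) = 61·29 + 29 = 1798 = 27·66 + 16 ≡ 16 (mod 66).

29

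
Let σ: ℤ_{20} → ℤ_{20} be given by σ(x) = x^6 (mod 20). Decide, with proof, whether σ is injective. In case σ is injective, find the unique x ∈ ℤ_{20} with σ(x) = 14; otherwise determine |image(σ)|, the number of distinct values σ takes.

6

σ(4): Repeated squaring mod 20: 4^1 ≡ 4, 4^2 ≡ 4² = 16, 4^4 ≡ 16² = 256 ≡ 16. Since 6 = 4 + 2, 4^6 ≡ 16·16: 16·16 = 256 ≡ 16. So 4^6 ≡ 16 (mod 20).
σ(6): Repeated squaring mod 20: 6^1 ≡ 6, 6^2 ≡ 6² = 36 ≡ 16, 6^4 ≡ 16² = 256 ≡ 16. Since 6 = 4 + 2, 6^6 ≡ 16·16: 16·16 = 256 ≡ 16. So 6^6 ≡ 16 (mod 20).
So σ(4) = σ(6) = 16 while 4 ≠ 6, thus σ is not injective.
Since σ is not injective, we determine |image(σ)|. Computing x^6 mod 20 for each x (by repeated squaring, reducing mod 20 at every step), the values σ(0), σ(1), …, σ(19) are: 0, 1, 4, 9, 16, 5, 16, 9, 4, 1, 0, 1, 4, 9, 16, 5, 16, 9, 4, 1.
The distinct values are {0, 1, 4, 5, 9, 16}; there are 6 of them.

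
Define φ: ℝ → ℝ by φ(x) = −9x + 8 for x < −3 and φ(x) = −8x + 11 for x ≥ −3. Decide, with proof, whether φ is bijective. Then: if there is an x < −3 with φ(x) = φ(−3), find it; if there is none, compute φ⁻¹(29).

Both pieces are strictly decreasing (slopes −9 and −8), so each is injective on its own interval.
The left piece maps (−∞, −3) onto (35, ∞); the right piece maps [−3, ∞) onto (−∞, 35].
Since 35 = 35, the images partition ℝ: φ is injective and surjective, hence bijective.
Because the two images are disjoint, no x < −3 has φ(x) = φ(−3), so we compute φ⁻¹(29): 29 lies in (−∞, 35], so solve −8x + 11 = 29: x = (29 − 11)/(−8) = −9/4.

-9/4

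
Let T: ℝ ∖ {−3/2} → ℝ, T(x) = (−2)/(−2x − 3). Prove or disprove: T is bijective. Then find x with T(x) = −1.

-5/2

If T(x) = 0, cross-multiplying gives −2(−2) = 0(−2x − 3), which simplifies to 4 = 0 — false.  So 0 has no preimage and T is not surjective.
Therefore T is not bijective.
Solving T(x) = −1: cross-multiplying gives −2 = −1(−2x − 3), which rearranges to −2x = 5, so x = −5/2.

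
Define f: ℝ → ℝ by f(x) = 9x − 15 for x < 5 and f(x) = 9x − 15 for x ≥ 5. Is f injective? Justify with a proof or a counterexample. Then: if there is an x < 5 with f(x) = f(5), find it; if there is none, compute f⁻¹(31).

46/9

Both pieces are strictly increasing (slopes 9 and 9), so each is injective on its own interval.
The left piece maps (−∞, 5) onto (−∞, 30); the right piece maps [5, ∞) onto [30, ∞).
These images are disjoint, so no value is attained by both pieces. Thus f is injective.
Because the two images are disjoint, no x < 5 has f(x) = f(5), so we compute f⁻¹(31): 31 lies in [30, ∞), so solve 9x − 15 = 31: x = (31 + 15)/9 = 46/9.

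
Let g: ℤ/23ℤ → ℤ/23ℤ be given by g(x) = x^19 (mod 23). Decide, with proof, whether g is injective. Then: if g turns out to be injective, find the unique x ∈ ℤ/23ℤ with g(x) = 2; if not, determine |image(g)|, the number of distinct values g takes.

13

Since 23 is prime, the nonzero elements of ℤ/23ℤ form a cyclic group of order 22.
As gcd(19, 22) = 1, raising to the 19th power is a bijection on this group: if x_1^19 ≡ x_2^19 then (x_1x_2^{−1})^19 = 1, and the only element of order dividing gcd(19, 22) = 1 is 1, so x_1 = x_2.
With g(0) = 0 this makes g injective on all of ℤ/23ℤ, hence bijective (finite equal-size domain and codomain). In particular g is injective.
Since g is injective, we find the preimage of 2. The inverse of x ↦ x^19 on (ℤ/23ℤ)^× is x ↦ x^7, because 19·7 = 133 = 6·22 + 1 ≡ 1 (mod 22) and x^{22} = 1 for x ≠ 0 (Fermat). So g⁻¹(2) = 2^7 mod 23.
Repeated squaring mod 23: 2^1 ≡ 2, 2^2 ≡ 2² = 4, 2^4 ≡ 4² = 16. Since 7 = 4 + 2 + 1, 2^7 ≡ 16·4·2: 16·4 = 64 ≡ 18, then 18·2 = 36 ≡ 13. So 2^7 ≡ 13 (mod 23).
Hence g⁻¹(2) = 13.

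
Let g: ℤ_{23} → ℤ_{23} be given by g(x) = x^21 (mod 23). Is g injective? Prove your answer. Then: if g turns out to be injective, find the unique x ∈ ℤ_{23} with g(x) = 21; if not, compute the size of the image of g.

Since 23 is prime, the nonzero elements of ℤ_{23} form a cyclic group of order 22.
As gcd(21, 22) = 1, raising to the 21st power is a bijection on this group: if s^21 ≡ t^21 then (st^{−1})^21 = 1, and the only element of order dividing gcd(21, 22) = 1 is 1, so s = t.
With g(0) = 0 this makes g injective on all of ℤ_{23}, hence bijective (finite equal-size domain and codomain). In particular g is injective.
Since g is injective, we find the preimage of 21. The inverse of x ↦ x^21 on (ℤ_{23})^× is x ↦ x^21, because 21·21 = 441 = 20·22 + 1 ≡ 1 (mod 22) and x^{22} = 1 for x ≠ 0 (Fermat). So g⁻¹(21) = 21^21 mod 23.
Repeated squaring mod 23: 21^1 ≡ 21, 21^2 ≡ 21² = 441 ≡ 4, 21^4 ≡ 4² = 16, 21^8 ≡ 16² = 256 ≡ 3, 21^16 ≡ 3² = 9. Since 21 = 16 + 4 + 1, 21^21 ≡ 9·16·21: 9·16 = 144 ≡ 6, then 6·21 = 126 ≡ 11. So 21^21 ≡ 11 (mod 23).
Hence g⁻¹(21) = 11.

11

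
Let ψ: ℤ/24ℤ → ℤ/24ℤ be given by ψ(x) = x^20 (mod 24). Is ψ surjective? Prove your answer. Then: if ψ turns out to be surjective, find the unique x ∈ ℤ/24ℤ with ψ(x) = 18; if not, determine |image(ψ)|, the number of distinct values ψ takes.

4

ψ(2): Repeated squaring mod 24: 2^1 ≡ 2, 2^2 ≡ 2² = 4, 2^4 ≡ 4² = 16, 2^8 ≡ 16² = 256 ≡ 16, 2^16 ≡ 16² = 256 ≡ 16. Since 20 = 16 + 4, 2^20 ≡ 16·16: 16·16 = 256 ≡ 16. So 2^20 ≡ 16 (mod 24).
ψ(4): Repeated squaring mod 24: 4^1 ≡ 4, 4^2 ≡ 4² = 16, 4^4 ≡ 16² = 256 ≡ 16, 4^8 ≡ 16² = 256 ≡ 16, 4^16 ≡ 16² = 256 ≡ 16. Since 20 = 16 + 4, 4^20 ≡ 16·16: 16·16 = 256 ≡ 16. So 4^20 ≡ 16 (mod 24).
So ψ(2) = ψ(4) = 16 while 2 ≠ 4, thus ψ is not injective.
A non-injective map from the 24-element set ℤ/24ℤ to itself takes at most 23 distinct values, so it cannot be surjective. Therefore ψ is not surjective.
Since ψ is not surjective, we determine |image(ψ)|. Computing x^20 mod 24 for each x (by repeated squaring, reducing mod 24 at every step), the values ψ(0), ψ(1), …, ψ(23) are: 0, 1, 16, 9, 16, 1, 0, 1, 16, 9, 16, 1, 0, 1, 16, 9, 16, 1, 0, 1, 16, 9, 16, 1.
The distinct values are {0, 1, 9, 16}; there are 4 of them.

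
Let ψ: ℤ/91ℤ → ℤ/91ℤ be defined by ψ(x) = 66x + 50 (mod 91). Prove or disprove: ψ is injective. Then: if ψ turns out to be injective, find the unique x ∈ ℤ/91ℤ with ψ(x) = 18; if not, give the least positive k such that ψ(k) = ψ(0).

85

By definition, ψ is injective when ψ(a) = ψ(b) forces a = b.
If ψ(a) = ψ(b), then 66a ≡ 66b (mod 91). Because gcd(66, 91) = 1, we may cancel 66 to get a ≡ b (mod 91).
Thus ψ is injective.
We now compute 66⁻¹ mod 91 explicitly. Euclid's algorithm: 91 = 1·66 + 25, 66 = 2·25 + 16, 25 = 1·16 + 9, 16 = 1·9 + 7, 9 = 1·7 + 2, 7 = 3·2 + 1; back-substituting gives 1 = 40·66 − 29·91, so 66⁻¹ ≡ 40 (mod 91).
Since ψ is injective, we compute ψ⁻¹(18): solve 66x + 50 ≡ 18 (mod 91), i.e. 66x ≡ 59 (mod 91).
Multiplying by 66⁻¹ = 40 gives x ≡ 40·59 = 2360 = 25·91 + 85 ≡ 85 (mod 91).
Check: ψ(85) = 66·85 + 50 = 5660 = 62·91 + 18 ≡ 18 (mod 91).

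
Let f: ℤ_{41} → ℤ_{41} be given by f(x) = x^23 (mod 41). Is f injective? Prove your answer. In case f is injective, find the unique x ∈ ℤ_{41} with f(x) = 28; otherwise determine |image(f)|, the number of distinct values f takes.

15

Since 41 is prime, the nonzero elements of ℤ_{41} form a cyclic group of order 40.
As gcd(23, 40) = 1, raising to the 23rd power is a bijection on this group: if s^23 ≡ t^23 then (st^{−1})^23 = 1, and the only element of order dividing gcd(23, 40) = 1 is 1, so s = t.
With f(0) = 0 this makes f injective on all of ℤ_{41}, hence bijective (finite equal-size domain and codomain). In particular f is injective.
Since f is injective, we find the preimage of 28. The inverse of x ↦ x^23 on (ℤ_{41})^× is x ↦ x^7, because 23·7 = 161 = 4·40 + 1 ≡ 1 (mod 40) and x^{40} = 1 for x ≠ 0 (Fermat). So f⁻¹(28) = 28^7 mod 41.
Repeated squaring mod 41: 28^1 ≡ 28, 28^2 ≡ 28² = 784 ≡ 5, 28^4 ≡ 5² = 25. Since 7 = 4 + 2 + 1, 28^7 ≡ 25·5·28: 25·5 = 125 ≡ 2, then 2·28 = 56 ≡ 15. So 28^7 ≡ 15 (mod 41).
Hence f⁻¹(28) = 15.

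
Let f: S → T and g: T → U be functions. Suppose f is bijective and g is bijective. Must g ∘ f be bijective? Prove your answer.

bijective

Injectivity: if g(f(u)) = g(f(v)) then f(u) = f(v) (g injective) so u = v (f injective).
Surjectivity: for c ∈ U pick b with g(b) = c, then a with f(a) = b; then (g ∘ f)(a) = c.
Thus g ∘ f is bijective.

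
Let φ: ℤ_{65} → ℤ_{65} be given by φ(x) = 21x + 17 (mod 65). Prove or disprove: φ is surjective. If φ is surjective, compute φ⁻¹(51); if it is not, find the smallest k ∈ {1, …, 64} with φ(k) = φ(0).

By definition, surjectivity means every element of the codomain has a preimage under φ.
Since gcd(21, 65) = 1, 21 is invertible modulo 65. Euclid's algorithm: 65 = 3·21 + 2, 21 = 10·2 + 1; back-substituting gives 1 = 31·21 − 10·65, so 21⁻¹ ≡ 31 (mod 65).
For any y ∈ ℤ_{65}, x = 31(y − 17) mod 65 satisfies φ(x) = 21·31(y − 17) + 17 ≡ y (since 21·31 ≡ 1 mod 65). So every y has a preimage.
Thus φ is surjective.
Since φ is surjective, we find φ⁻¹(51): we need 21x ≡ 51 − 17 ≡ 34 (mod 65). Using 21⁻¹ = 31: x ≡ 31·34 = 1054 = 16·65 + 14, so x = 14.
Check: φ(14) = 21·14 + 17 = 311 = 4·65 + 51 ≡ 51 (mod 65).

14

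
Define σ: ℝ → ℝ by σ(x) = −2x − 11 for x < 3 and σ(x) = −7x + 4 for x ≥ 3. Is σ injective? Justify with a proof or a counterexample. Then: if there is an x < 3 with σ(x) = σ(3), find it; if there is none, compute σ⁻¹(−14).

Both pieces are strictly decreasing (slopes −2 and −7), so each is injective on its own interval.
The left piece maps (−∞, 3) onto (−17, ∞); the right piece maps [3, ∞) onto (−∞, −17].
These images are disjoint, so no value is attained by both pieces. Thus σ is injective.
Because the two images are disjoint, no x < 3 has σ(x) = σ(3), so we compute σ⁻¹(−14): −14 lies in (−17, ∞), so solve −2x − 11 = −14: x = (−14 + 11)/(−2) = 3/2.

3/2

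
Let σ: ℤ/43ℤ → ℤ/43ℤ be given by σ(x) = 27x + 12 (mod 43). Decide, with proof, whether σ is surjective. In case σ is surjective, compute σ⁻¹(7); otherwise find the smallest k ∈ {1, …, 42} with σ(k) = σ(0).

Since gcd(27, 43) = 1, 27 is invertible modulo 43. Euclid's algorithm: 43 = 1·27 + 16, 27 = 1·16 + 11, 16 = 1·11 + 5, 11 = 2·5 + 1; back-substituting gives 1 = 8·27 − 5·43, so 27⁻¹ ≡ 8 (mod 43).
For any y ∈ ℤ/43ℤ, x = 8(y − 12) mod 43 satisfies σ(x) = 27·8(y − 12) + 12 ≡ y (since 27·8 ≡ 1 mod 43). So every y has a preimage.
Hence σ is surjective.
Since σ is surjective, we compute σ⁻¹(7): solve 27x + 12 ≡ 7 (mod 43), i.e. 27x ≡ 38 (mod 43).
Multiplying by 27⁻¹ = 8 gives x ≡ 8·38 = 304 = 7·43 + 3 ≡ 3 (mod 43).
Check: σ(3) = 27·3 + 12 = 93 = 2·43 + 7 ≡ 7 (mod 43).

3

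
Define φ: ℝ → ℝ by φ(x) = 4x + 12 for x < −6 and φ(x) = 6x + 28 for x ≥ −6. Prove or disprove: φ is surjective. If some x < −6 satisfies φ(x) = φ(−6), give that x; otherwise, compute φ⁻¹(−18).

Both pieces are strictly increasing (slopes 4 and 6), so each is injective on its own interval.
The left piece maps (−∞, −6) onto (−∞, −12); the right piece maps [−6, ∞) onto [−8, ∞).
The union (−∞, −12) ∪ [−8, ∞) omits the interval between −12 and −8; in particular −12 has no preimage. So φ is not surjective.
Because the two images are disjoint, no x < −6 has φ(x) = φ(−6), so we compute φ⁻¹(−18): −18 lies in (−∞, −12), so solve 4x + 12 = −18: x = (−18 − 12)/4 = −15/2.

-15/2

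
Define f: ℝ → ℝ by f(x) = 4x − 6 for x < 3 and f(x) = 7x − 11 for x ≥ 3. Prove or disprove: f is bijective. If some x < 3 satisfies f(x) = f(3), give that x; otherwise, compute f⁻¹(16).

Both pieces are strictly increasing (slopes 4 and 7), so each is injective on its own interval.
The left piece maps (−∞, 3) onto (−∞, 6); the right piece maps [3, ∞) onto [10, ∞).
The images leave a gap (6 has no preimage), so f is not surjective, hence not bijective.
Because the two images are disjoint, no x < 3 has f(x) = f(3), so we compute f⁻¹(16): 16 lies in [10, ∞), so solve 7x − 11 = 16: x = (16 + 11)/7 = 27/7.

27/7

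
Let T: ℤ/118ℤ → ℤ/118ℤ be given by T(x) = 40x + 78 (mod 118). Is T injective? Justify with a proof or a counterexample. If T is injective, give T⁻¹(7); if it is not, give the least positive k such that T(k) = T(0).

59

We have gcd(40, 118) = 2 > 1. Taking a = 0 and b = 59: T(0) = 78 and T(59) = 40·59 + 78 = 2438 ≡ 78 (mod 118).
So T(0) = T(59) while 0 ≠ 59, therefore T is not injective.
Since T is not injective, we find the least positive k with T(k) = T(0): this means 40k ≡ 0 (mod 118), i.e. 118 ∣ 40k. Since gcd(40, 118) = 2, dividing through by 2 this holds exactly when 59 ∣ 20k, and as gcd(20, 59) = 1, exactly when 59 ∣ k.
The smallest positive such k is 59.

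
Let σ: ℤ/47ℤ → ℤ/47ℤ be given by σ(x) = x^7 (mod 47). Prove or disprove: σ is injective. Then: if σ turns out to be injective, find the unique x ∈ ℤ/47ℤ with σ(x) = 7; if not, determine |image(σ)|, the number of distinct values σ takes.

32

Since 47 is prime, the nonzero elements of ℤ/47ℤ form a cyclic group of order 46.
As gcd(7, 46) = 1, raising to the 7th power is a bijection on this group: if a^7 ≡ b^7 then (ab^{−1})^7 = 1, and the only element of order dividing gcd(7, 46) = 1 is 1, so a = b.
With σ(0) = 0 this makes σ injective on all of ℤ/47ℤ, hence bijective (finite equal-size domain and codomain). In particular σ is injective.
Since σ is injective, we find the preimage of 7. The inverse of x ↦ x^7 on (ℤ/47ℤ)^× is x ↦ x^33, because 7·33 = 231 = 5·46 + 1 ≡ 1 (mod 46) and x^{46} = 1 for x ≠ 0 (Fermat). So σ⁻¹(7) = 7^33 mod 47.
Repeated squaring mod 47: 7^1 ≡ 7, 7^2 ≡ 7² = 49 ≡ 2, 7^4 ≡ 2² = 4, 7^8 ≡ 4² = 16, 7^16 ≡ 16² = 256 ≡ 21, 7^32 ≡ 21² = 441 ≡ 18. Since 33 = 32 + 1, 7^33 ≡ 18·7: 18·7 = 126 ≡ 32. So 7^33 ≡ 32 (mod 47).
Hence σ⁻¹(7) = 32.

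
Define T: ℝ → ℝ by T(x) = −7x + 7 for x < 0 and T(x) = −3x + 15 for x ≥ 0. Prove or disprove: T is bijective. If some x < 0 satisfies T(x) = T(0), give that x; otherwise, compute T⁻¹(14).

-8/7

Both pieces are strictly decreasing (slopes −7 and −3), so each is injective on its own interval.
The left piece maps (−∞, 0) onto (7, ∞); the right piece maps [0, ∞) onto (−∞, 15].
These images overlap. In particular T(0) = 15 (right piece), and solving −7x + 7 = 15 on the left piece gives x = −8/7 < 0.
So T(−8/7) = T(0) with −8/7 ≠ 0, and T is not injective, hence not bijective. This x = −8/7 is the requested value below 0.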